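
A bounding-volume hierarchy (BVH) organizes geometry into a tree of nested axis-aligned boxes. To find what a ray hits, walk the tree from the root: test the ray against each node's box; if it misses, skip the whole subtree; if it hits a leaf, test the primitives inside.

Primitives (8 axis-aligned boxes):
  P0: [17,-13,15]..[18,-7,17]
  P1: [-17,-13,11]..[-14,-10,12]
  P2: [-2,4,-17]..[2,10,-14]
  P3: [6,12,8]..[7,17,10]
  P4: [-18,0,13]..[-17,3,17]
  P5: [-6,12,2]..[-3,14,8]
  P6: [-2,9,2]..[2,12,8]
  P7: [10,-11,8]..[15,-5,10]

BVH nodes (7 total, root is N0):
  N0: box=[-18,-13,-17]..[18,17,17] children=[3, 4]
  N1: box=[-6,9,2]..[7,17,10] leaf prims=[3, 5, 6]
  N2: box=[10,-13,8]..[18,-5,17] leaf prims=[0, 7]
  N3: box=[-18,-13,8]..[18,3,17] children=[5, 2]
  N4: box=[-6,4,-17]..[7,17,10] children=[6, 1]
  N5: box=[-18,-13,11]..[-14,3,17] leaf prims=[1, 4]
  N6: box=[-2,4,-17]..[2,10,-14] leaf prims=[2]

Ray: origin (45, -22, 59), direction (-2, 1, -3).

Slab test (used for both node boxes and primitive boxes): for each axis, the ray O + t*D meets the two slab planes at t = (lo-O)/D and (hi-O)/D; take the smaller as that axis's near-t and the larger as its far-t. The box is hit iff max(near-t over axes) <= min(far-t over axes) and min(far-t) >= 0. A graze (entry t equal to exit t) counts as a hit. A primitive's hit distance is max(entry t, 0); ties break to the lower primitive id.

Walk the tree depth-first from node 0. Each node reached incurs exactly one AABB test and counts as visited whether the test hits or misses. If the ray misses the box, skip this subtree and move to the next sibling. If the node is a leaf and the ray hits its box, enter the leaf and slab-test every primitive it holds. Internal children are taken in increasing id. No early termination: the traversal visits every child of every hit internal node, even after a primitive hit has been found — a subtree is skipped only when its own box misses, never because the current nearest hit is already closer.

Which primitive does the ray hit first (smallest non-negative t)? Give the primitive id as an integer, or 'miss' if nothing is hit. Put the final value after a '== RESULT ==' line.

Trace the traversal:
N0 x:[27/2,63/2] y:[9,39] z:[14,76/3] -> hit [14,76/3], descend [3, 4]
  N3 x:[27/2,63/2] y:[9,25] z:[14,17] -> hit [14,17], descend [2, 5]
    N2 x:[27/2,35/2] y:[9,17] z:[14,17] -> hit [14,17] leaf, test {P0@t=14, P7@t=49/3}
    N5 x:[59/2,63/2] y:[9,25] z:[14,16] -> miss, prune
  N4 x:[19,51/2] y:[26,39] z:[49/3,76/3] -> miss, prune

5 AABB tests over nodes [0, 3, 2, 5, 4]; 1 leaf entered; closest P0.

== RESULT ==
0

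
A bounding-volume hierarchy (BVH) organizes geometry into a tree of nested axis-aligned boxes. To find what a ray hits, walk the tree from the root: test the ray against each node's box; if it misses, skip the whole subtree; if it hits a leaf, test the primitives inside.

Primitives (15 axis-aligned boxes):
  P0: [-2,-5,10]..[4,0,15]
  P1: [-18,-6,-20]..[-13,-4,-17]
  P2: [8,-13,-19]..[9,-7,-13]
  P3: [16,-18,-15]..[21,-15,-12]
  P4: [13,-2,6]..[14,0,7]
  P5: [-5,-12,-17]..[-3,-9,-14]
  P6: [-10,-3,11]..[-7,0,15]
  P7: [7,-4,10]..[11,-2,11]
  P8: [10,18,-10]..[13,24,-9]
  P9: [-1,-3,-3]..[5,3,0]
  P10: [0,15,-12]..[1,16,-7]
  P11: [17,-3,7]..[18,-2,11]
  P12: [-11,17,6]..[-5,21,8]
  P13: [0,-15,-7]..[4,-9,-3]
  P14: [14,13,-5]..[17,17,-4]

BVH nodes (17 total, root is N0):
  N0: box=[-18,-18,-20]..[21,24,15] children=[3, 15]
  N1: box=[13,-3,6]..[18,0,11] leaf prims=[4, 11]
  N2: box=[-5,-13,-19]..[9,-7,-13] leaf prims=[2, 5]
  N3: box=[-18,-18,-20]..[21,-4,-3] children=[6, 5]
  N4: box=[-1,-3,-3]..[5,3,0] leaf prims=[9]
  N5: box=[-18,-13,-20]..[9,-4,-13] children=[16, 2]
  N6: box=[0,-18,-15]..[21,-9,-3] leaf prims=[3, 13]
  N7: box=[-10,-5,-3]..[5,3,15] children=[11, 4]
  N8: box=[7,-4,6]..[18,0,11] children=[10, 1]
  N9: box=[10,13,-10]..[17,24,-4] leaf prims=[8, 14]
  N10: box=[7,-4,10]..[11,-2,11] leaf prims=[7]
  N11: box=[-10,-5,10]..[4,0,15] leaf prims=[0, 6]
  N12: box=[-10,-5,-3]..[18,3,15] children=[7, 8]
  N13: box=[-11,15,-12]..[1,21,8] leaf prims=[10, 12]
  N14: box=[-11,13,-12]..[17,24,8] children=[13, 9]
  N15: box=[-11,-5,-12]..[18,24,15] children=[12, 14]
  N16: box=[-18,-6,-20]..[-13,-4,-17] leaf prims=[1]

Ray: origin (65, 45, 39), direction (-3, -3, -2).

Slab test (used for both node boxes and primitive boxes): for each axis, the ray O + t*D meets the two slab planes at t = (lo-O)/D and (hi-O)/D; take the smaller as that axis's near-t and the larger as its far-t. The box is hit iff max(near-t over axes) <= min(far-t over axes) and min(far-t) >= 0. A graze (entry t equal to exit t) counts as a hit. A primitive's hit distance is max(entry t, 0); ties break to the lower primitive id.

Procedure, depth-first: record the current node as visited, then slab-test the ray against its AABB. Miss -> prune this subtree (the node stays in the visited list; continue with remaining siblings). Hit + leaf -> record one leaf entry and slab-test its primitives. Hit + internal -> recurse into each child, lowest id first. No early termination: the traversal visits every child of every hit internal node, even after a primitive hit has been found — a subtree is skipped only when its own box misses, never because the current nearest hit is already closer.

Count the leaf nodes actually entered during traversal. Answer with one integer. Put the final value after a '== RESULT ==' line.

Traverse from the root:
N0 x:[44/3,83/3] y:[7,21] z:[12,59/2] -> hit [44/3,21], descend [3, 15]
  N3 x:[44/3,83/3] y:[49/3,21] z:[21,59/2] -> hit [21,21], descend [5, 6]
    N5 x:[56/3,83/3] y:[49/3,58/3] z:[26,59/2] -> miss, prune
    N6 x:[44/3,65/3] y:[18,21] z:[21,27] -> hit [21,21] leaf, test {P3(miss), P13(miss)}
  N15 x:[47/3,76/3] y:[7,50/3] z:[12,51/2] -> hit [47/3,50/3], descend [12, 14]
    N12 x:[47/3,25] y:[14,50/3] z:[12,21] -> hit [47/3,50/3], descend [7, 8]
      N7 x:[20,25] y:[14,50/3] z:[12,21] -> miss, prune
      N8 x:[47/3,58/3] y:[15,49/3] z:[14,33/2] -> hit [47/3,49/3], descend [1, 10]
        N1 x:[47/3,52/3] y:[15,16] z:[14,33/2] -> hit [47/3,16] leaf, test {P4(miss), P11@t=47/3}
        N10 x:[18,58/3] y:[47/3,49/3] z:[14,29/2] -> miss, prune
    N14 x:[16,76/3] y:[7,32/3] z:[31/2,51/2] -> miss, prune

11 AABB tests over nodes [0, 3, 5, 6, 15, 12, 7, 8, 1, 10, 14]; 2 leaves entered; closest P11.

== RESULT ==
2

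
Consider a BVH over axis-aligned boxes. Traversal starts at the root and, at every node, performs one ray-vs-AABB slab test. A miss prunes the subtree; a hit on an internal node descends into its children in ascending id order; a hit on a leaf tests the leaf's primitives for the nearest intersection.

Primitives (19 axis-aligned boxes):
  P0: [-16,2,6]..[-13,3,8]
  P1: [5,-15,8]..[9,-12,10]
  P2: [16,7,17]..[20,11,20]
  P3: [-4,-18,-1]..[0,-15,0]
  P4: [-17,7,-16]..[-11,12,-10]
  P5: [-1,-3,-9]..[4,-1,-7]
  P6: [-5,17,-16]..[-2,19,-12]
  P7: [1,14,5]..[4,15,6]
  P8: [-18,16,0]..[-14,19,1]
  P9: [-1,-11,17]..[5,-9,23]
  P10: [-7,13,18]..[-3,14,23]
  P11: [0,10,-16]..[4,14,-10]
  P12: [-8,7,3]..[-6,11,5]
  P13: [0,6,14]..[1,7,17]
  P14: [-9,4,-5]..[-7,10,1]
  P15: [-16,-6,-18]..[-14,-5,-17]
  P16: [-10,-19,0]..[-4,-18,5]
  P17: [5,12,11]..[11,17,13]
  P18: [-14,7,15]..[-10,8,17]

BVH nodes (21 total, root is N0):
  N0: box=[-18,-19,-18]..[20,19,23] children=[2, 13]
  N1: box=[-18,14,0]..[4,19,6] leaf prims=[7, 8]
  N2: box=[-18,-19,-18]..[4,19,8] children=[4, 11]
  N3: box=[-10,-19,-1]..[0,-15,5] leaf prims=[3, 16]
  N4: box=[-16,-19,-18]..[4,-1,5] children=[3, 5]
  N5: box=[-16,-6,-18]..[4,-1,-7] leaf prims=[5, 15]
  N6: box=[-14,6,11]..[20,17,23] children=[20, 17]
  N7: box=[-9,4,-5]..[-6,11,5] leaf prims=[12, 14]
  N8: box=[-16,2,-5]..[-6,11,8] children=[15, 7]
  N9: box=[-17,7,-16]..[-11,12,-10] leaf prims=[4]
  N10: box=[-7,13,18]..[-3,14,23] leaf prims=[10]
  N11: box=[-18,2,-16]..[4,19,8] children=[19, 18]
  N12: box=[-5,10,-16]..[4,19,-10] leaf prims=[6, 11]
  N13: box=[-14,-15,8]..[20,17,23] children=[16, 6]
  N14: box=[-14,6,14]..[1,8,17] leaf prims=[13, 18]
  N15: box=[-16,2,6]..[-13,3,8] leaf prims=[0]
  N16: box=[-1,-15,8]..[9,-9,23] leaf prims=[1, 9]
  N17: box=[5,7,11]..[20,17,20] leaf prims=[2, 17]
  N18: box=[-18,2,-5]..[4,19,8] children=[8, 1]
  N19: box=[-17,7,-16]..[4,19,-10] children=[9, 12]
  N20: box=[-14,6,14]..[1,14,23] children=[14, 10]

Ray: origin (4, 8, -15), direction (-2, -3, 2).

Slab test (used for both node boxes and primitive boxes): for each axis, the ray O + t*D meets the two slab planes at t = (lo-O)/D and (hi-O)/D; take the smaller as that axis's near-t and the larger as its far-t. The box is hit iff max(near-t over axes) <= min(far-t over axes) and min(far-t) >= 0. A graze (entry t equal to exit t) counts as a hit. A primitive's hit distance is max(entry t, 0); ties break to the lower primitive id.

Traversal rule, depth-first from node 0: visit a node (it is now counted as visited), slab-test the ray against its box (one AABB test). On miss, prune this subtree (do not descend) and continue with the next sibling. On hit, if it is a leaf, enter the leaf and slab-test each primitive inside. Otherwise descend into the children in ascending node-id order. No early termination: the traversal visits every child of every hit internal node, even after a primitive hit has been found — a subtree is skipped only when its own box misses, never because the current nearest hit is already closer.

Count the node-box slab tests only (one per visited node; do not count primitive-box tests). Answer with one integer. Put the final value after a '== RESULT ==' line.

Traverse from the root:
N0 x:[-8,11] y:[-11/3,9] z:[-3/2,19] -> hit [-3/2,9], descend [2, 13]
  N2 x:[0,11] y:[-11/3,9] z:[-3/2,23/2] -> hit [0,9], descend [4, 11]
    N4 x:[0,10] y:[3,9] z:[-3/2,10] -> hit [3,9], descend [3, 5]
      N3 x:[2,7] y:[23/3,9] z:[7,10] -> miss, prune
      N5 x:[0,10] y:[3,14/3] z:[-3/2,4] -> hit [3,4] leaf, test {P5(miss), P15(miss)}
    N11 x:[0,11] y:[-11/3,2] z:[-1/2,23/2] -> hit [0,2], descend [18, 19]
      N18 x:[0,11] y:[-11/3,2] z:[5,23/2] -> miss, prune
      N19 x:[0,21/2] y:[-11/3,1/3] z:[-1/2,5/2] -> hit [0,1/3], descend [9, 12]
        N9 x:[15/2,21/2] y:[-4/3,1/3] z:[-1/2,5/2] -> miss, prune
        N12 x:[0,9/2] y:[-11/3,-2/3] z:[-1/2,5/2] -> miss, prune
  N13 x:[-8,9] y:[-3,23/3] z:[23/2,19] -> miss, prune

11 AABB tests over nodes [0, 2, 4, 3, 5, 11, 18, 19, 9, 12, 13]; 1 leaf entered; closest miss.

== RESULT ==
11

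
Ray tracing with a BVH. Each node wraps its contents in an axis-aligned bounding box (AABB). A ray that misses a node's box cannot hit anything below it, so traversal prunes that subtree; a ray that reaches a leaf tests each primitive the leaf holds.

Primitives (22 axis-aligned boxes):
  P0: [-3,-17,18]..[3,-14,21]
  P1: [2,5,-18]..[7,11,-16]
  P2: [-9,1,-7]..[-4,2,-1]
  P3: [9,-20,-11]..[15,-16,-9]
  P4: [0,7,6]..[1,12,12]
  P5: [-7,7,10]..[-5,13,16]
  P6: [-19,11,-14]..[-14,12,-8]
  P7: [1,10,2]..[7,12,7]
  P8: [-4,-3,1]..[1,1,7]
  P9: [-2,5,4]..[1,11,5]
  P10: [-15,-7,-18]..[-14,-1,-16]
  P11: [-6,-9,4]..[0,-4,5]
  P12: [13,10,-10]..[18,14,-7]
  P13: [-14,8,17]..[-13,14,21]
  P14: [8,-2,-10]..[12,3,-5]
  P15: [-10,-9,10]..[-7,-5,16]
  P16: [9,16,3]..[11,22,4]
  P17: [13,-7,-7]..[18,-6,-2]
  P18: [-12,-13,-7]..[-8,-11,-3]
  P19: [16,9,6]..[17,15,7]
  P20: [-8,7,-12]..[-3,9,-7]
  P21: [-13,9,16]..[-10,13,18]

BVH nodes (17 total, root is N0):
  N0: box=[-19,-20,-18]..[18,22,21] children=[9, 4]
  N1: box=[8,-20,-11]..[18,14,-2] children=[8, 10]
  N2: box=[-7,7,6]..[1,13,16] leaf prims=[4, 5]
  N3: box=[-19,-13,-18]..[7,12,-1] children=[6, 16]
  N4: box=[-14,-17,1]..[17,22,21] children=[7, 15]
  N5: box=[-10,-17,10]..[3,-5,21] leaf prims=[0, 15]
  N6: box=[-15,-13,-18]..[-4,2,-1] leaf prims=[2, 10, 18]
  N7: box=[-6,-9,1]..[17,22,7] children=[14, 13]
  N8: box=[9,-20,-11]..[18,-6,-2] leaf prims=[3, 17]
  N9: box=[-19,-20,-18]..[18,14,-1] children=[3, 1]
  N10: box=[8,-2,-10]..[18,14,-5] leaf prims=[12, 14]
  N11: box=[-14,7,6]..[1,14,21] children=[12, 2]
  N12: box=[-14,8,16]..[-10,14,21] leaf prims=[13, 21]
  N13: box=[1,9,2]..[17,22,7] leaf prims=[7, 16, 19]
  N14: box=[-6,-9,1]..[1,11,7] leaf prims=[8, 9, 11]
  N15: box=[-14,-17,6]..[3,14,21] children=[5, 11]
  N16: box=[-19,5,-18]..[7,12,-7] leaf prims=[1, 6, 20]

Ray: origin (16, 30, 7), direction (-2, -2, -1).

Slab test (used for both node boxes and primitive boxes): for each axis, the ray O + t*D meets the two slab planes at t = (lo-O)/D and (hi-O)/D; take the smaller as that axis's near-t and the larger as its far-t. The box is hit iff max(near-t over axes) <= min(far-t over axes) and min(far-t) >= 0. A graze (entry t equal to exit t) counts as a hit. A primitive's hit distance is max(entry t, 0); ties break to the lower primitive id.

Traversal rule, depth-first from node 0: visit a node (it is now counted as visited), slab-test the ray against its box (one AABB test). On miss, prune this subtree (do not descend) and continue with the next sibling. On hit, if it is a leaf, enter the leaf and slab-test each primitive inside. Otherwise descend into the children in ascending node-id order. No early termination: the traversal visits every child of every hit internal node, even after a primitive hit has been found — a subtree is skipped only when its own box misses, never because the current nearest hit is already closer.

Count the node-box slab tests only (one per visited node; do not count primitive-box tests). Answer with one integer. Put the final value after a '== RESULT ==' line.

Traverse from the root:
N0 x:[-1,35/2] y:[4,25] z:[-14,25] -> hit [4,35/2], descend [4, 9]
  N4 x:[-1/2,15] y:[4,47/2] z:[-14,6] -> hit [4,6], descend [7, 15]
    N7 x:[-1/2,11] y:[4,39/2] z:[0,6] -> hit [4,6], descend [13, 14]
      N13 x:[-1/2,15/2] y:[4,21/2] z:[0,5] -> hit [4,5] leaf, test {P7(miss), P16(miss), P19(miss)}
      N14 x:[15/2,11] y:[19/2,39/2] z:[0,6] -> miss, prune
    N15 x:[13/2,15] y:[8,47/2] z:[-14,1] -> miss, prune
  N9 x:[-1,35/2] y:[8,25] z:[8,25] -> hit [8,35/2], descend [1, 3]
    N1 x:[-1,4] y:[8,25] z:[9,18] -> miss, prune
    N3 x:[9/2,35/2] y:[9,43/2] z:[8,25] -> hit [9,35/2], descend [6, 16]
      N6 x:[10,31/2] y:[14,43/2] z:[8,25] -> hit [14,31/2] leaf, test {P2(miss), P10(miss), P18(miss)}
      N16 x:[9/2,35/2] y:[9,25/2] z:[14,25] -> miss, prune

11 AABB tests over nodes [0, 4, 7, 13, 14, 15, 9, 1, 3, 6, 16]; 2 leaves entered; closest miss.

== RESULT ==
11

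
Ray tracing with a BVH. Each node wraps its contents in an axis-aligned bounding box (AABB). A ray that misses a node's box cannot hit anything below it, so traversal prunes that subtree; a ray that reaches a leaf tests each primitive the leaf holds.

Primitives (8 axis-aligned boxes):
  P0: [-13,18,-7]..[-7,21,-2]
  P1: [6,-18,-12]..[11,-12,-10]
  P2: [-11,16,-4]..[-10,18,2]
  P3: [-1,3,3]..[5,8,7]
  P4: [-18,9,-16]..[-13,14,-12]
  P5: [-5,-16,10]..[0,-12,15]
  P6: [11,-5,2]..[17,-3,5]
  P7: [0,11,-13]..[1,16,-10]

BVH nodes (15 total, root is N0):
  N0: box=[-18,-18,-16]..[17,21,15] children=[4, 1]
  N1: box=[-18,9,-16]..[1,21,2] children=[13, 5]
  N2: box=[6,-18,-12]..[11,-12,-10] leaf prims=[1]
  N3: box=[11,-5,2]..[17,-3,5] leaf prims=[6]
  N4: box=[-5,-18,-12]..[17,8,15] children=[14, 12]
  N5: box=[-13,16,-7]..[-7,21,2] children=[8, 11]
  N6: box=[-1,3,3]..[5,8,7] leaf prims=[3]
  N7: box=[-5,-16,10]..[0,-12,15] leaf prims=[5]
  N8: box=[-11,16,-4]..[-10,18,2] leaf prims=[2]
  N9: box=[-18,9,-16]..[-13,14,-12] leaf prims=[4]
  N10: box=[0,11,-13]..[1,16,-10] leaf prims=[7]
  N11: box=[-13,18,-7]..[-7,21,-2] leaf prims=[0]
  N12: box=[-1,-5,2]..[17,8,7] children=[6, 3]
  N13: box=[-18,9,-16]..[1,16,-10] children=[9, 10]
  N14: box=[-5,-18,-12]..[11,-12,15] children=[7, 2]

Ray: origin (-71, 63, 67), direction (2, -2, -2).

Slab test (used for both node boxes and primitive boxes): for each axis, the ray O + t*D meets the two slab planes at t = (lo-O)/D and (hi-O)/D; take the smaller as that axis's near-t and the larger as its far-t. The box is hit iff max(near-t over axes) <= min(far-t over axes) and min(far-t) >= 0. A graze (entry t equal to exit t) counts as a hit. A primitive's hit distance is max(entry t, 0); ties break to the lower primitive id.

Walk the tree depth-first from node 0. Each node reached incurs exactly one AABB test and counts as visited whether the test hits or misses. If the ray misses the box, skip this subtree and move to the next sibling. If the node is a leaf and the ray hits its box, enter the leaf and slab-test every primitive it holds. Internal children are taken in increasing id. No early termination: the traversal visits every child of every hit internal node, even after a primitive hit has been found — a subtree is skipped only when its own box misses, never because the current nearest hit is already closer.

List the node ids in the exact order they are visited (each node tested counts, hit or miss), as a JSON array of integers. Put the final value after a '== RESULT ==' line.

Traverse from the root:
N0 x:[53/2,44] y:[21,81/2] z:[26,83/2] -> hit [53/2,81/2], descend [1, 4]
  N1 x:[53/2,36] y:[21,27] z:[65/2,83/2] -> miss, prune
  N4 x:[33,44] y:[55/2,81/2] z:[26,79/2] -> hit [33,79/2], descend [12, 14]
    N12 x:[35,44] y:[55/2,34] z:[30,65/2] -> miss, prune
    N14 x:[33,41] y:[75/2,81/2] z:[26,79/2] -> hit [75/2,79/2], descend [2, 7]
      N2 x:[77/2,41] y:[75/2,81/2] z:[77/2,79/2] -> hit [77/2,79/2] leaf, test {P1@t=77/2}
      N7 x:[33,71/2] y:[75/2,79/2] z:[26,57/2] -> miss, prune

Summary -> nodes [0, 1, 4, 12, 14, 2, 7]; box-tests=7; leaf-entries=1; first=P1

== RESULT ==
[0, 1, 4, 12, 14, 2, 7]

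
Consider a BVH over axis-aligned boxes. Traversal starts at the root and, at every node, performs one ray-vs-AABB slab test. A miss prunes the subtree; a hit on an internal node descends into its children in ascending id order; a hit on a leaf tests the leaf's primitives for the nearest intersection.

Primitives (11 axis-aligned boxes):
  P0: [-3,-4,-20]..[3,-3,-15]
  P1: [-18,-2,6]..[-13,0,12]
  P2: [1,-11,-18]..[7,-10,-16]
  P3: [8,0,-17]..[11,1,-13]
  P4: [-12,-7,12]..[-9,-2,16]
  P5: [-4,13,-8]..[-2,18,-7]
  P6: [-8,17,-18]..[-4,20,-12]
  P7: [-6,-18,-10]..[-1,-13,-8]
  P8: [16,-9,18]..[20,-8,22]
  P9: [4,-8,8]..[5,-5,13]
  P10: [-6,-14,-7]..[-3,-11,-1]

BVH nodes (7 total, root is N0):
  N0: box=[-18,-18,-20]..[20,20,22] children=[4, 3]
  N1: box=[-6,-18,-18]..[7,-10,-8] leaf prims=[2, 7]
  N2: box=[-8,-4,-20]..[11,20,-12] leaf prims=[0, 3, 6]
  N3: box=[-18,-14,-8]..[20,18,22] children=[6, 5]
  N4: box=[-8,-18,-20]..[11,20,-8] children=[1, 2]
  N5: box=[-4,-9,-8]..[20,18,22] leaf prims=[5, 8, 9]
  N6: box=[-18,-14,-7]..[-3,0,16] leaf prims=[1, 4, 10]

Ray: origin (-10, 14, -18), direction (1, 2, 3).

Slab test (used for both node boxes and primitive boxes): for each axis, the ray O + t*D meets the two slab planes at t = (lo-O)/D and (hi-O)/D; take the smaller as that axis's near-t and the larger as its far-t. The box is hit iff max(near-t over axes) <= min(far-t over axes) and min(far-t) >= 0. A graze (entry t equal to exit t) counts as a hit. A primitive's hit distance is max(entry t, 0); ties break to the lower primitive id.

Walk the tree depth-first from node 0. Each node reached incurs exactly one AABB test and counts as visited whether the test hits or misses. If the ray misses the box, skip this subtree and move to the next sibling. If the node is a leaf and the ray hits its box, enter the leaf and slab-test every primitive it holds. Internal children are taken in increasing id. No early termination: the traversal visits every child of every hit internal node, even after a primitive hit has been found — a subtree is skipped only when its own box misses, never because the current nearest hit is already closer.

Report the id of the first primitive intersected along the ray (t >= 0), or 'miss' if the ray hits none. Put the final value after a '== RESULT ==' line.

Trace the traversal:
N0 x:[-8,30] y:[-16,3] z:[-2/3,40/3] -> hit [-2/3,3], descend [3, 4]
  N3 x:[-8,30] y:[-14,2] z:[10/3,40/3] -> miss, prune
  N4 x:[2,21] y:[-16,3] z:[-2/3,10/3] -> hit [2,3], descend [1, 2]
    N1 x:[4,17] y:[-16,-12] z:[0,10/3] -> miss, prune
    N2 x:[2,21] y:[-9,3] z:[-2/3,2] -> hit [2,2] leaf, test {P0(miss), P3(miss), P6@t=2}

Summary -> nodes [0, 3, 4, 1, 2]; box-tests=5; leaf-entries=1; first=P6

== RESULT ==
6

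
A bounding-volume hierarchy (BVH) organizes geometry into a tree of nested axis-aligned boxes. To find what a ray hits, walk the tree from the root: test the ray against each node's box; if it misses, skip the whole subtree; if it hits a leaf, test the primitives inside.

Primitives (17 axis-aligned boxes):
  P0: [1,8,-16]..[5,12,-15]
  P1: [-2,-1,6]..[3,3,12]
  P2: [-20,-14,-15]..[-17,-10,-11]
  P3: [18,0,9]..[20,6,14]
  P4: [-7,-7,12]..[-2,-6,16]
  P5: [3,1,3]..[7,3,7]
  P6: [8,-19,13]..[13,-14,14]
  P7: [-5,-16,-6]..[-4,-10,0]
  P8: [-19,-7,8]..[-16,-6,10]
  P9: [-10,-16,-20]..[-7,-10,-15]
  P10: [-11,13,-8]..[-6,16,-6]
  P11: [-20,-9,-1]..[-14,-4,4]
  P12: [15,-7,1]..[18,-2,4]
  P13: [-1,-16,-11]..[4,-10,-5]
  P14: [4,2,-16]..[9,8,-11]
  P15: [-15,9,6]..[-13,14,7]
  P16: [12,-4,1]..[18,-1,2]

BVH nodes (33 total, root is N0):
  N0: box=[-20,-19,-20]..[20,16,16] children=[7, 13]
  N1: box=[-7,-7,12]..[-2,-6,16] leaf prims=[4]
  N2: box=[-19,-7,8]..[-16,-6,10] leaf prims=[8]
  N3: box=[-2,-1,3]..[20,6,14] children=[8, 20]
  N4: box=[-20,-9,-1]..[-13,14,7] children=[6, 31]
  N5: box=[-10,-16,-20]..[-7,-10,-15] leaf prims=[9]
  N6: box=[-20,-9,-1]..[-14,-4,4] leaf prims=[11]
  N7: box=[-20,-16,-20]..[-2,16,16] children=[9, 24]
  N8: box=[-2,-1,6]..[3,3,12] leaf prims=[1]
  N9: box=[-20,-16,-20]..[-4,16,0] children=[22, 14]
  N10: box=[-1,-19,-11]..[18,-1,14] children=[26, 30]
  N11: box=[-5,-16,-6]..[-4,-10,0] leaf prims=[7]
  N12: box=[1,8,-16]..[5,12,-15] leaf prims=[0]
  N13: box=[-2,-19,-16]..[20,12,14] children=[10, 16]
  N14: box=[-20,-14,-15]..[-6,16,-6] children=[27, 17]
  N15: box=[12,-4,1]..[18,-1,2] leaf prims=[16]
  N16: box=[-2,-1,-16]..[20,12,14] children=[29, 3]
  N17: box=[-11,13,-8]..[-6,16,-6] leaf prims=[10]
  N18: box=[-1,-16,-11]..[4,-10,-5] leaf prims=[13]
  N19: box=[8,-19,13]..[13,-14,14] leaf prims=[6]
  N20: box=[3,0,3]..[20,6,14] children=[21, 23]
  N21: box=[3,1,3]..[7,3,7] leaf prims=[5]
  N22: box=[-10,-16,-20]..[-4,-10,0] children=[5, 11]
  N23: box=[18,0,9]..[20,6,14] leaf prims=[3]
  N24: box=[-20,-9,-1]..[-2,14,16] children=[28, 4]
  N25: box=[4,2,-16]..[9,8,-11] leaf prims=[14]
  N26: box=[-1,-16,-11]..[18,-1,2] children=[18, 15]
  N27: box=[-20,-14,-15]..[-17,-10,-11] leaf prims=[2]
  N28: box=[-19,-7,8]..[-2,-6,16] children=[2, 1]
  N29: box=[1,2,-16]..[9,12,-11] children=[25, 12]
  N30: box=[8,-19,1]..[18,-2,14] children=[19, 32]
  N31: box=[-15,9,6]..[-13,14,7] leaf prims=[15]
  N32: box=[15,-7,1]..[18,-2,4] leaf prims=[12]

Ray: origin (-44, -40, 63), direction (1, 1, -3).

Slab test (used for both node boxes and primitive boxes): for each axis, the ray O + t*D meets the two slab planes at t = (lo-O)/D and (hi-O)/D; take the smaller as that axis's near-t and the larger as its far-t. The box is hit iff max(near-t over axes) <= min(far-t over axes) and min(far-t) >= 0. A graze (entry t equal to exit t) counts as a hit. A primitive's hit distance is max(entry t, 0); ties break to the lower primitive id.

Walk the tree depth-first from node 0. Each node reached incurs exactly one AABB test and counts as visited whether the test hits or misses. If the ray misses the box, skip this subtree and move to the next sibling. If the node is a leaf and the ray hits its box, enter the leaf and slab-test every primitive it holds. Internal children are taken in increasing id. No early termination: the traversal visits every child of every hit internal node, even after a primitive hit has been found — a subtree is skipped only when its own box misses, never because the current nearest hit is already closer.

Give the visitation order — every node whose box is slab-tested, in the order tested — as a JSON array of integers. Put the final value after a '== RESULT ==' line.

Traverse from the root:
N0 x:[24,64] y:[21,56] z:[47/3,83/3] -> hit [24,83/3], descend [7, 13]
  N7 x:[24,42] y:[24,56] z:[47/3,83/3] -> hit [24,83/3], descend [9, 24]
    N9 x:[24,40] y:[24,56] z:[21,83/3] -> hit [24,83/3], descend [14, 22]
      N14 x:[24,38] y:[26,56] z:[23,26] -> hit [26,26], descend [17, 27]
        N17 x:[33,38] y:[53,56] z:[23,71/3] -> miss, prune
        N27 x:[24,27] y:[26,30] z:[74/3,26] -> hit [26,26] leaf, test {P2@t=26}
      N22 x:[34,40] y:[24,30] z:[21,83/3] -> miss, prune
    N24 x:[24,42] y:[31,54] z:[47/3,64/3] -> miss, prune
  N13 x:[42,64] y:[21,52] z:[49/3,79/3] -> miss, prune

Summary -> nodes [0, 7, 9, 14, 17, 27, 22, 24, 13]; box-tests=9; leaf-entries=1; first=P2

== RESULT ==
[0, 7, 9, 14, 17, 27, 22, 24, 13]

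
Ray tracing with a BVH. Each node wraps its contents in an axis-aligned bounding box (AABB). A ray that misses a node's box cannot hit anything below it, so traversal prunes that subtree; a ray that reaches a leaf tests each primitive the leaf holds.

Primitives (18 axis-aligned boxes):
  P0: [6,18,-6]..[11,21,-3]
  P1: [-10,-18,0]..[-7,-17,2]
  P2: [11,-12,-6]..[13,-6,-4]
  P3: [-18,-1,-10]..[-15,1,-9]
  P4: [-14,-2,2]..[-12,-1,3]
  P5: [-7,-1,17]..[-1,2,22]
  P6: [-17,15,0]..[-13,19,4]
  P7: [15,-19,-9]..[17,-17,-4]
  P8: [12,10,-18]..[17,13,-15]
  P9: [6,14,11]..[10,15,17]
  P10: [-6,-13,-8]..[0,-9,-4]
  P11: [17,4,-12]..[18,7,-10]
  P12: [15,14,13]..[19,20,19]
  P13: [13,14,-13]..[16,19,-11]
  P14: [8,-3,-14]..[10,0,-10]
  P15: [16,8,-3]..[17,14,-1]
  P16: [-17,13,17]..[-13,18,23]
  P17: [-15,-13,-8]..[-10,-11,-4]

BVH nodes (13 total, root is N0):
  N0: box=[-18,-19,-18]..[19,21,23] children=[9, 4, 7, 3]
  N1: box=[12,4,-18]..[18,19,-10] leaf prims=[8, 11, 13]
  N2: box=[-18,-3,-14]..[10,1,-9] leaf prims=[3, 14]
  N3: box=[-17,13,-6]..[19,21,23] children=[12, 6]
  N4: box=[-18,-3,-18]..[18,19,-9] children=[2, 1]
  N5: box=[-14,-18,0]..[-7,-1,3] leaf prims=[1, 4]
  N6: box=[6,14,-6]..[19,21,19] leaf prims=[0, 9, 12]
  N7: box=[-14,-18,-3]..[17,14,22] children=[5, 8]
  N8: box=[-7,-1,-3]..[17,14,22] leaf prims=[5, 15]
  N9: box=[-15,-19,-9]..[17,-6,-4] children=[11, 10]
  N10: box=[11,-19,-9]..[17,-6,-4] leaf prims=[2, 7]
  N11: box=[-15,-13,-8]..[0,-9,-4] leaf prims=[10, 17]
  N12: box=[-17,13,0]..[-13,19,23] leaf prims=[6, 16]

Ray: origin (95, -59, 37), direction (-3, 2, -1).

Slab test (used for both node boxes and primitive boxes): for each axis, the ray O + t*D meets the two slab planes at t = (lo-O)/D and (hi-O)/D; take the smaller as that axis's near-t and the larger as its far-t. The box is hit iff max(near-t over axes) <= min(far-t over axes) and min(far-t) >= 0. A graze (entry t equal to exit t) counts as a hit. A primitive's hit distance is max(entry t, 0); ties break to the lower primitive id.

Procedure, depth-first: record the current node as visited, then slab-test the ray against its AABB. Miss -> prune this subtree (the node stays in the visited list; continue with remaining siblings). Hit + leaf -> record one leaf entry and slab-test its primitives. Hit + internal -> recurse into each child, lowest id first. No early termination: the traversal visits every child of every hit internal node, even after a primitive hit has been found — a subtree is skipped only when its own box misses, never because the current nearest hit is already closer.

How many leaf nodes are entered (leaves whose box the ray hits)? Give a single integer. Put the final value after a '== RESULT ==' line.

Walk:
N0 x:[76/3,113/3] y:[20,40] z:[14,55] -> hit [76/3,113/3], descend [3, 4, 7, 9]
  N3 x:[76/3,112/3] y:[36,40] z:[14,43] -> hit [36,112/3], descend [6, 12]
    N6 x:[76/3,89/3] y:[73/2,40] z:[18,43] -> miss, prune
    N12 x:[36,112/3] y:[36,39] z:[14,37] -> hit [36,37] leaf, test {P6@t=37, P16(miss)}
  N4 x:[77/3,113/3] y:[28,39] z:[46,55] -> miss, prune
  N7 x:[26,109/3] y:[41/2,73/2] z:[15,40] -> hit [26,109/3], descend [5, 8]
    N5 x:[34,109/3] y:[41/2,29] z:[34,37] -> miss, prune
    N8 x:[26,34] y:[29,73/2] z:[15,40] -> hit [29,34] leaf, test {P5(miss), P15(miss)}
  N9 x:[26,110/3] y:[20,53/2] z:[41,46] -> miss, prune

Summary -> nodes [0, 3, 6, 12, 4, 7, 5, 8, 9]; box-tests=9; leaf-entries=2; first=P6

== RESULT ==
2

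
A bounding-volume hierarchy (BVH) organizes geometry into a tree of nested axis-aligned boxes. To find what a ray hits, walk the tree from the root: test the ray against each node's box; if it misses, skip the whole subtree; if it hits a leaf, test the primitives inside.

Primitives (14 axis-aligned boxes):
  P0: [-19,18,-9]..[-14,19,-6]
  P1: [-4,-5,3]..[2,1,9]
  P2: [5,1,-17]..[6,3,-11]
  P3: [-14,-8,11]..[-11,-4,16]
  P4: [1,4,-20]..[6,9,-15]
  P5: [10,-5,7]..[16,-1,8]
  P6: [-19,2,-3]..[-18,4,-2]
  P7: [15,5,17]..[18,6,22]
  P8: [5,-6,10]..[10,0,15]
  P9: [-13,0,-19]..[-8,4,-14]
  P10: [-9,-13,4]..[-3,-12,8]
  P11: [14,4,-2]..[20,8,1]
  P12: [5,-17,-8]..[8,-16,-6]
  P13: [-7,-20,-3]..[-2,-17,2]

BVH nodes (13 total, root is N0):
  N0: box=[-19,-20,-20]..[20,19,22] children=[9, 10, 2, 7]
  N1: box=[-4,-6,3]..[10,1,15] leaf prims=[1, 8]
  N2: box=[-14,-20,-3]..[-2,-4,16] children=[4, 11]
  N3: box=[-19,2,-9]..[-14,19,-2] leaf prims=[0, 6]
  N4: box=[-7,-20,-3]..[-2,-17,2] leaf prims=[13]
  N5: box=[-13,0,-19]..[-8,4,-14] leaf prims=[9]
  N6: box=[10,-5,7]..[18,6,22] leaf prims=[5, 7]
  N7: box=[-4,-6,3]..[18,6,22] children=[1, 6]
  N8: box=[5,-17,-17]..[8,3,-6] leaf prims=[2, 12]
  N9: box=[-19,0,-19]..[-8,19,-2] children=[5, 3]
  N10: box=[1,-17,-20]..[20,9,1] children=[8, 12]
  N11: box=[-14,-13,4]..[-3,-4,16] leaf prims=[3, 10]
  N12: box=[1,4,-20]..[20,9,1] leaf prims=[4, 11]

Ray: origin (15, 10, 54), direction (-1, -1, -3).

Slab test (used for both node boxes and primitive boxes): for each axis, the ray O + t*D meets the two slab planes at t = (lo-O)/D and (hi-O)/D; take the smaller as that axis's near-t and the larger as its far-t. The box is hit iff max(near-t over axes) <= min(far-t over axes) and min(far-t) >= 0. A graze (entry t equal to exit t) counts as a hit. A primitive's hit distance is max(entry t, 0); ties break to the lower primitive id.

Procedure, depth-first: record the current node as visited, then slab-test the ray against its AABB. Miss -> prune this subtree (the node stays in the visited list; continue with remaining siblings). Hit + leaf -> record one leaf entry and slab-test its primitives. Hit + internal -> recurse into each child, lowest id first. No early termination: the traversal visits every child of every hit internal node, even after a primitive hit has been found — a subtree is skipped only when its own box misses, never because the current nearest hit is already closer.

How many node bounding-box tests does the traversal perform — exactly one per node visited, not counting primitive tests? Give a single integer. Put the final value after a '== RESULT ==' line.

Trace the traversal:
N0 x:[-5,34] y:[-9,30] z:[32/3,74/3] -> hit [32/3,74/3], descend [2, 7, 9, 10]
  N2 x:[17,29] y:[14,30] z:[38/3,19] -> hit [17,19], descend [4, 11]
    N4 x:[17,22] y:[27,30] z:[52/3,19] -> miss, prune
    N11 x:[18,29] y:[14,23] z:[38/3,50/3] -> miss, prune
  N7 x:[-3,19] y:[4,16] z:[32/3,17] -> hit [32/3,16], descend [1, 6]
    N1 x:[5,19] y:[9,16] z:[13,17] -> hit [13,16] leaf, test {P1@t=15, P8(miss)}
    N6 x:[-3,5] y:[4,15] z:[32/3,47/3] -> miss, prune
  N9 x:[23,34] y:[-9,10] z:[56/3,73/3] -> miss, prune
  N10 x:[-5,14] y:[1,27] z:[53/3,74/3] -> miss, prune

order=[0, 2, 4, 11, 7, 1, 6, 9, 10]  |boxes|=9  |leaves|=1  hit=P1

== RESULT ==
9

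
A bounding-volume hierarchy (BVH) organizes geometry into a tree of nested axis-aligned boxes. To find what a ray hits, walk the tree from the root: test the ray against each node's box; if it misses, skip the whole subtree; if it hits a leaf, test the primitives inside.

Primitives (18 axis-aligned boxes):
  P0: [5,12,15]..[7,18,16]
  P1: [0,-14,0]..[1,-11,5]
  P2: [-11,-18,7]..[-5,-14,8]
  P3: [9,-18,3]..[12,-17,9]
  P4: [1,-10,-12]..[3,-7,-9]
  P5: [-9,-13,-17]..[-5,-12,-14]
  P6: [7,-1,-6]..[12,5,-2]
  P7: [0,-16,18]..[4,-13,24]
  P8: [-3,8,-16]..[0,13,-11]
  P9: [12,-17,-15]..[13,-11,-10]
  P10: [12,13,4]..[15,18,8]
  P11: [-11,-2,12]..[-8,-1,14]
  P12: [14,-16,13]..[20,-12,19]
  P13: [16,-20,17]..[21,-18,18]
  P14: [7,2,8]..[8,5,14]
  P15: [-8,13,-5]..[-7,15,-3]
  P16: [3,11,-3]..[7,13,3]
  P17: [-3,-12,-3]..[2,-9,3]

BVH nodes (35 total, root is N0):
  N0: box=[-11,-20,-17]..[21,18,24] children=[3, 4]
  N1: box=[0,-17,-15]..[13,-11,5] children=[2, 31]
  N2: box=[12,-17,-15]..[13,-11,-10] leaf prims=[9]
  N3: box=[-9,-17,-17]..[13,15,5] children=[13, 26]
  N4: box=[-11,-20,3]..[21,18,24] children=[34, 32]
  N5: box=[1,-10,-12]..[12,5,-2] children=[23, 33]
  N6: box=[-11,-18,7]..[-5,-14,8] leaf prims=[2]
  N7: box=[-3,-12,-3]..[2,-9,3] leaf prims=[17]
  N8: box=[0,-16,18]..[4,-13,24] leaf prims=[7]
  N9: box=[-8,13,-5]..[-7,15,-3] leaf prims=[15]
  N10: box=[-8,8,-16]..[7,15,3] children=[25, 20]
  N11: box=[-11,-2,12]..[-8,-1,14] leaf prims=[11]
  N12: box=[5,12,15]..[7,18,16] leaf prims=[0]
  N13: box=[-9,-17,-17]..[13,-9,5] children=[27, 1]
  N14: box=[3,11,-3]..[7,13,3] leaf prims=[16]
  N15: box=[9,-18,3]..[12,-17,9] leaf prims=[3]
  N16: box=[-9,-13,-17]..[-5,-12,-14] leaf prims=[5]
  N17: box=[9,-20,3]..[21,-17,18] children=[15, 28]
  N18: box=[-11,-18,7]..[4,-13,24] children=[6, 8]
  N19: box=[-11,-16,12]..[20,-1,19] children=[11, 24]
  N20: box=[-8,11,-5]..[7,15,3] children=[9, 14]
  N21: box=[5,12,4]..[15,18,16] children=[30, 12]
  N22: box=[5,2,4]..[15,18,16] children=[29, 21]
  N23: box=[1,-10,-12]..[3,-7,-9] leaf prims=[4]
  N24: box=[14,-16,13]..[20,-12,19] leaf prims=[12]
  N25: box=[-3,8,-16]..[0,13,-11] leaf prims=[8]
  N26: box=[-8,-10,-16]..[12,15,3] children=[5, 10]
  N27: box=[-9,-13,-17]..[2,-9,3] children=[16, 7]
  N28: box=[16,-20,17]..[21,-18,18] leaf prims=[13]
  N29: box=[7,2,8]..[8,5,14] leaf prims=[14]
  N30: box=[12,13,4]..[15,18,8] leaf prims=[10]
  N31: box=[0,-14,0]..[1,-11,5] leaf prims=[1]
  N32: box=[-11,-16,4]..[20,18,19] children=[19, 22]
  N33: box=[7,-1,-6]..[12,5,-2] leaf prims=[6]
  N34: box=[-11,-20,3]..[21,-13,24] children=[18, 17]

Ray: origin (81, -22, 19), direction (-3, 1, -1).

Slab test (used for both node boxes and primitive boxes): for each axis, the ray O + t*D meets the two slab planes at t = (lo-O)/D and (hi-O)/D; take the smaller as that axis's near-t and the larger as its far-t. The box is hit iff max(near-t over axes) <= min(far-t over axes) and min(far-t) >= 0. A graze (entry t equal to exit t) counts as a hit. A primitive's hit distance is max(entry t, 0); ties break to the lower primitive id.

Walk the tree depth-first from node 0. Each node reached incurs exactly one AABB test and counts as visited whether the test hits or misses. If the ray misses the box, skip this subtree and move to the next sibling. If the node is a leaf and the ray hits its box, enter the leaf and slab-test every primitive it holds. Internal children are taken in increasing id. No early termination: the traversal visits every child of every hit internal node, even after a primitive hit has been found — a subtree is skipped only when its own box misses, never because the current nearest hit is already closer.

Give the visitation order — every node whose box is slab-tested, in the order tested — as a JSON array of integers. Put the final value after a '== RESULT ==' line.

Trace the traversal:
N0 x:[20,92/3] y:[2,40] z:[-5,36] -> hit [20,92/3], descend [3, 4]
  N3 x:[68/3,30] y:[5,37] z:[14,36] -> hit [68/3,30], descend [13, 26]
    N13 x:[68/3,30] y:[5,13] z:[14,36] -> miss, prune
    N26 x:[23,89/3] y:[12,37] z:[16,35] -> hit [23,89/3], descend [5, 10]
      N5 x:[23,80/3] y:[12,27] z:[21,31] -> hit [23,80/3], descend [23, 33]
        N23 x:[26,80/3] y:[12,15] z:[28,31] -> miss, prune
        N33 x:[23,74/3] y:[21,27] z:[21,25] -> hit [23,74/3] leaf, test {P6@t=23}
      N10 x:[74/3,89/3] y:[30,37] z:[16,35] -> miss, prune
  N4 x:[20,92/3] y:[2,40] z:[-5,16] -> miss, prune

order=[0, 3, 13, 26, 5, 23, 33, 10, 4]  |boxes|=9  |leaves|=1  hit=P6

== RESULT ==
[0, 3, 13, 26, 5, 23, 33, 10, 4]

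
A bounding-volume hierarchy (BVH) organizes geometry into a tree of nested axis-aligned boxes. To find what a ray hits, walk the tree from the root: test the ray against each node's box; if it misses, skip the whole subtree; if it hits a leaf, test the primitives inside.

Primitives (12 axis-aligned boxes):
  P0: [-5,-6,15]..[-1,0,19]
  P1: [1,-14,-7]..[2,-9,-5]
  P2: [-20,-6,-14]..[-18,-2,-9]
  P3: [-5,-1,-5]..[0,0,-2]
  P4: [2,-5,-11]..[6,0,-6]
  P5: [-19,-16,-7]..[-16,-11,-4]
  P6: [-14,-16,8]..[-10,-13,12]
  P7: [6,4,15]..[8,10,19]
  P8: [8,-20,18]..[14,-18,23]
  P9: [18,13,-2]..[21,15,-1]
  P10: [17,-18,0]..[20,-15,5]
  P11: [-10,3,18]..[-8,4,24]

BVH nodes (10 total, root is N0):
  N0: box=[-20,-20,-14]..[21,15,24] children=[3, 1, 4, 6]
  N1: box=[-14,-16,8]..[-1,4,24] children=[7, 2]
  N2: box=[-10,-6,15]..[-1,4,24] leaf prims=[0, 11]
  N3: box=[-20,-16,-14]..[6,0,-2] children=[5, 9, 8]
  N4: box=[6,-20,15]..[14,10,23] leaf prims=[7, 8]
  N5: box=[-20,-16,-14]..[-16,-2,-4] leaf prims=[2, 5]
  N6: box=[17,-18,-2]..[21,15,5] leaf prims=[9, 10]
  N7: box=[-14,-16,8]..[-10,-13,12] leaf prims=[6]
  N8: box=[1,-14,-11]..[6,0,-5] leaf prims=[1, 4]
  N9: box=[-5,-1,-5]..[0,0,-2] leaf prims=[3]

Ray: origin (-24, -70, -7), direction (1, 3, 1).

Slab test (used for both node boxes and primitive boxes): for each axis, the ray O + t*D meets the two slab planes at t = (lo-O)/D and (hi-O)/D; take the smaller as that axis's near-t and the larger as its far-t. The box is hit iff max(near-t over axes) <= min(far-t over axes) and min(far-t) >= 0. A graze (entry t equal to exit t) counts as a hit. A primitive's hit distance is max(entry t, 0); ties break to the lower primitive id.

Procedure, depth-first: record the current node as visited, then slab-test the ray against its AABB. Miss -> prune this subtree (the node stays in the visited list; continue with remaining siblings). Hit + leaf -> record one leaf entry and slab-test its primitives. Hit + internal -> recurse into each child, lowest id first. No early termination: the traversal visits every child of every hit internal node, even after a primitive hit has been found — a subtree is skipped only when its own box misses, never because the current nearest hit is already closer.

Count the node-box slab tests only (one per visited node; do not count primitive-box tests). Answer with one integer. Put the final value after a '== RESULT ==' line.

Traverse from the root:
N0 x:[4,45] y:[50/3,85/3] z:[-7,31] -> hit [50/3,85/3], descend [1, 3, 4, 6]
  N1 x:[10,23] y:[18,74/3] z:[15,31] -> hit [18,23], descend [2, 7]
    N2 x:[14,23] y:[64/3,74/3] z:[22,31] -> hit [22,23] leaf, test {P0@t=22, P11(miss)}
    N7 x:[10,14] y:[18,19] z:[15,19] -> miss, prune
  N3 x:[4,30] y:[18,70/3] z:[-7,5] -> miss, prune
  N4 x:[30,38] y:[50/3,80/3] z:[22,30] -> miss, prune
  N6 x:[41,45] y:[52/3,85/3] z:[5,12] -> miss, prune

7 AABB tests over nodes [0, 1, 2, 7, 3, 4, 6]; 1 leaf entered; closest P0.

== RESULT ==
7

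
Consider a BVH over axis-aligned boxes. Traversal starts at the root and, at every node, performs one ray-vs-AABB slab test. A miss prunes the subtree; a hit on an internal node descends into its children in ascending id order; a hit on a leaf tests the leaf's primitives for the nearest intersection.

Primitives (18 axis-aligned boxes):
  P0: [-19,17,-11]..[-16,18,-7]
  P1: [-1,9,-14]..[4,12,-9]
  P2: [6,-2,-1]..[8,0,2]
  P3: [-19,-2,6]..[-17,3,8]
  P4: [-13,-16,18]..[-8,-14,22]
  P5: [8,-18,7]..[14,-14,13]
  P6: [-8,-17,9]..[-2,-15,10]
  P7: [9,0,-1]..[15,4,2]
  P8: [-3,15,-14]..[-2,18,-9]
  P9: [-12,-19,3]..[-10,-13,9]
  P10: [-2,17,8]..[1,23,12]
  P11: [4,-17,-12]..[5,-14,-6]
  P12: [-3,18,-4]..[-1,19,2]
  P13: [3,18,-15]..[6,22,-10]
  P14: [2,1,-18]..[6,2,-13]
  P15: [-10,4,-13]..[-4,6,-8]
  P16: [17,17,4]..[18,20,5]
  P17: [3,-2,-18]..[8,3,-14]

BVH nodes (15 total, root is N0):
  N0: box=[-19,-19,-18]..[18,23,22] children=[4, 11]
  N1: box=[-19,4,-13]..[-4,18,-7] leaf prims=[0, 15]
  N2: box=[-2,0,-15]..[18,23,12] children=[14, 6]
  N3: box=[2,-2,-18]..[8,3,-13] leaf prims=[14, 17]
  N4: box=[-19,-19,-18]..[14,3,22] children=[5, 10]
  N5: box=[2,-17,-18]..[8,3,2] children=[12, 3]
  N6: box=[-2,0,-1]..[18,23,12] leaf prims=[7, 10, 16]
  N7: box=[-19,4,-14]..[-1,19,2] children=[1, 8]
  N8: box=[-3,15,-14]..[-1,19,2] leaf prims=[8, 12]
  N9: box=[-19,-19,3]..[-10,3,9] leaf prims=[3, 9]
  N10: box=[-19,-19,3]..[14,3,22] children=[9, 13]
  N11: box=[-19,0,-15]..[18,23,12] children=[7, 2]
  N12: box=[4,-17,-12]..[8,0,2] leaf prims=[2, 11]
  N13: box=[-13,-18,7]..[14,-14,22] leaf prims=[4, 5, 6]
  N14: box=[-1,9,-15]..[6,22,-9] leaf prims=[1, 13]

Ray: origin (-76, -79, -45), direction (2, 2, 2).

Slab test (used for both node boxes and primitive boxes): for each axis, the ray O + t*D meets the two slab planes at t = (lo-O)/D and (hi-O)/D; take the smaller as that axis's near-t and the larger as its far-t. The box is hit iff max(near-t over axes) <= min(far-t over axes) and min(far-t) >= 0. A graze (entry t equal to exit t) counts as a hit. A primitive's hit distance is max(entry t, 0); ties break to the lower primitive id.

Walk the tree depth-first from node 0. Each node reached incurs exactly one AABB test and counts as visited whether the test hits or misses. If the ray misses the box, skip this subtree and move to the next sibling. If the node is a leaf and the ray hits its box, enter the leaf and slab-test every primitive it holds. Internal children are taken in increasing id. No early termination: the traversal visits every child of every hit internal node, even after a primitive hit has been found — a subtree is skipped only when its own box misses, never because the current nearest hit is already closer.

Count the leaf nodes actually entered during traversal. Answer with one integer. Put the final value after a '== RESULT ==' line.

Trace the traversal:
N0 x:[57/2,47] y:[30,51] z:[27/2,67/2] -> hit [30,67/2], descend [4, 11]
  N4 x:[57/2,45] y:[30,41] z:[27/2,67/2] -> hit [30,67/2], descend [5, 10]
    N5 x:[39,42] y:[31,41] z:[27/2,47/2] -> miss, prune
    N10 x:[57/2,45] y:[30,41] z:[24,67/2] -> hit [30,67/2], descend [9, 13]
      N9 x:[57/2,33] y:[30,41] z:[24,27] -> miss, prune
      N13 x:[63/2,45] y:[61/2,65/2] z:[26,67/2] -> hit [63/2,65/2] leaf, test {P4@t=63/2, P5(miss), P6(miss)}
  N11 x:[57/2,47] y:[79/2,51] z:[15,57/2] -> miss, prune

Summary -> nodes [0, 4, 5, 10, 9, 13, 11]; box-tests=7; leaf-entries=1; first=P4

== RESULT ==
1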